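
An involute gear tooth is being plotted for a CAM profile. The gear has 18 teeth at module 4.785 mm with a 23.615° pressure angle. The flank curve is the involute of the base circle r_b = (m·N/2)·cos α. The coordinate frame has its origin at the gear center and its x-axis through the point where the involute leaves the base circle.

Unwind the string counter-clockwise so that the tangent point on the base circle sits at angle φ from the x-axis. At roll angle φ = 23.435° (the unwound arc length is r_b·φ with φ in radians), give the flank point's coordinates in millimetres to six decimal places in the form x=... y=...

x=42.622508 y=0.885044

pitch radius r_p = m·N/2 = 4.785·18/2 = 43.065000
base radius r_b = r_p·cos α = 43.065000·cos 23.615° = 39.458646
roll angle φ = 23.435° = 0.40901791 rad
x = r_b·(cos φ + φ·sin φ) = 39.458646·(0.91751185 + 0.40901791·0.39770844) = 42.622508
y = r_b·(sin φ − φ·cos φ) = 39.458646·(0.39770844 − 0.40901791·0.91751185) = 0.885044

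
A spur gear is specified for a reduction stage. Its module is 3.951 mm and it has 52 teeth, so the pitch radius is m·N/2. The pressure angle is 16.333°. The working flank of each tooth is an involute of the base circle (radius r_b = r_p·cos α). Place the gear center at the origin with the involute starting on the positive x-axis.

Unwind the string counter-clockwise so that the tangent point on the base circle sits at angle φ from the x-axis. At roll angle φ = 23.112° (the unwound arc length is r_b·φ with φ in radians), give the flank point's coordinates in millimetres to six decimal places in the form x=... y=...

x=106.277307 y=2.121928

pitch radius r_p = m·N/2 = 3.951·52/2 = 102.726000
base radius r_b = r_p·cos α = 102.726000·cos 16.333° = 98.580336
roll angle φ = 23.112° = 0.40338050 rad
x = r_b·(cos φ + φ·sin φ) = 98.580336·(0.91973931 + 0.40338050·0.39252975) = 106.277307
y = r_b·(sin φ − φ·cos φ) = 98.580336·(0.39252975 − 0.40338050·0.91973931) = 2.121928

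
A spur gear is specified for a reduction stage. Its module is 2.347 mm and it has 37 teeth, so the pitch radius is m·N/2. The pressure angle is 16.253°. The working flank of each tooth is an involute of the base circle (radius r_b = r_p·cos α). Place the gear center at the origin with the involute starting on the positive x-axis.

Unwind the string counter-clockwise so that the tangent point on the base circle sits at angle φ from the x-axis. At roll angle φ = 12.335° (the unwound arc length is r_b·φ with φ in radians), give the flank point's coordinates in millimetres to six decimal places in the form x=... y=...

x=42.639079 y=0.138002

pitch radius r_p = m·N/2 = 2.347·37/2 = 43.419500
base radius r_b = r_p·cos α = 43.419500·cos 16.253° = 41.684248
roll angle φ = 12.335° = 0.21528636 rad
x = r_b·(cos φ + φ·sin φ) = 41.684248·(0.97691526 + 0.21528636·0.21362719) = 42.639079
y = r_b·(sin φ − φ·cos φ) = 41.684248·(0.21362719 − 0.21528636·0.97691526) = 0.138002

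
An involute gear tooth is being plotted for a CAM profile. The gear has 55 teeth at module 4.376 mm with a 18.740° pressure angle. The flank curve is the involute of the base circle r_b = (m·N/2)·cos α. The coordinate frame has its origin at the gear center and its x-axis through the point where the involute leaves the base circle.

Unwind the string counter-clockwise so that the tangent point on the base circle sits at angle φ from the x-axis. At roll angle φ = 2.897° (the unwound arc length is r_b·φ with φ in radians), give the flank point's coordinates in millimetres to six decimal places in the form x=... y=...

x=114.105900 y=0.004909

pitch radius r_p = m·N/2 = 4.376·55/2 = 120.340000
base radius r_b = r_p·cos α = 120.340000·cos 18.740° = 113.960321
roll angle φ = 2.897° = 0.05056219 rad
x = r_b·(cos φ + φ·sin φ) = 113.960321·(0.99872200 + 0.05056219·0.05054065) = 114.105900
y = r_b·(sin φ − φ·cos φ) = 113.960321·(0.05054065 − 0.05056219·0.99872200) = 0.004909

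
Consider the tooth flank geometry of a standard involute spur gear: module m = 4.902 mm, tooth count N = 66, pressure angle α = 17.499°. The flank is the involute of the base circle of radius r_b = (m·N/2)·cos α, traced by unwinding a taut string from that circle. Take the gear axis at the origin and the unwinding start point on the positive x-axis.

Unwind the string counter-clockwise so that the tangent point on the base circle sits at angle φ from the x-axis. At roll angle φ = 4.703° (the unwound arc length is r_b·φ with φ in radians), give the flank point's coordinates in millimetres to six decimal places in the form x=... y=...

x=154.798687 y=0.028422

pitch radius r_p = m·N/2 = 4.902·66/2 = 161.766000
base radius r_b = r_p·cos α = 161.766000·cos 17.499° = 154.279825
roll angle φ = 4.703° = 0.08208283 rad
x = r_b·(cos φ + φ·sin φ) = 154.279825·(0.99663310 + 0.08208283·0.08199069) = 154.798687
y = r_b·(sin φ − φ·cos φ) = 154.279825·(0.08199069 − 0.08208283·0.99663310) = 0.028422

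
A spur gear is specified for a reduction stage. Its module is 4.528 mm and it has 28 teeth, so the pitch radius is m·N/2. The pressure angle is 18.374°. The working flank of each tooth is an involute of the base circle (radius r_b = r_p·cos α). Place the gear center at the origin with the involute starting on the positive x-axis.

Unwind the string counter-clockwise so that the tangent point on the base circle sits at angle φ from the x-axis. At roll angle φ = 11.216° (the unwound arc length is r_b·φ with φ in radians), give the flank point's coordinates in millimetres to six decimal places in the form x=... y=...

x=61.301886 y=0.149854

pitch radius r_p = m·N/2 = 4.528·28/2 = 63.392000
base radius r_b = r_p·cos α = 63.392000·cos 18.374° = 60.160222
roll angle φ = 11.216° = 0.19575613 rad
x = r_b·(cos φ + φ·sin φ) = 60.160222·(0.98090088 + 0.19575613·0.19450828) = 61.301886
y = r_b·(sin φ − φ·cos φ) = 60.160222·(0.19450828 − 0.19575613·0.98090088) = 0.149854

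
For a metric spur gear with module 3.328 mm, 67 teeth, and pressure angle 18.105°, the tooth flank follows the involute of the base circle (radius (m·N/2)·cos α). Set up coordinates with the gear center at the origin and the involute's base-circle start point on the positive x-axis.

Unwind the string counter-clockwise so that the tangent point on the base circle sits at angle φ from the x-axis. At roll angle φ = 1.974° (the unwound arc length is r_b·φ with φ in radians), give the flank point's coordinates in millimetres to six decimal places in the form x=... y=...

pitch radius r_p = m·N/2 = 3.328·67/2 = 111.488000
base radius r_b = r_p·cos α = 111.488000·cos 18.105° = 105.968075
roll angle φ = 1.974° = 0.03445280 rad
x = r_b·(cos φ + φ·sin φ) = 105.968075·(0.99940656 + 0.03445280·0.03444598) = 106.030948
y = r_b·(sin φ − φ·cos φ) = 105.968075·(0.03444598 − 0.03445280·0.99940656) = 0.001444

x=106.030948 y=0.001444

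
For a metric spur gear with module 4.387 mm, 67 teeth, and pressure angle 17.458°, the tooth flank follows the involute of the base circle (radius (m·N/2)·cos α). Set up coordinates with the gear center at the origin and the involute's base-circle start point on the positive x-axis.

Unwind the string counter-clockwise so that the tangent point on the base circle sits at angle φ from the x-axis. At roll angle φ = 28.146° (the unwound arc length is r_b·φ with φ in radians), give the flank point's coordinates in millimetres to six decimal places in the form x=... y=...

pitch radius r_p = m·N/2 = 4.387·67/2 = 146.964500
base radius r_b = r_p·cos α = 146.964500·cos 17.458° = 140.194892
roll angle φ = 28.146° = 0.49124037 rad
x = r_b·(cos φ + φ·sin φ) = 140.194892·(0.88174843 + 0.49124037·0.47171995) = 156.103692
y = r_b·(sin φ − φ·cos φ) = 140.194892·(0.47171995 − 0.49124037·0.88174843) = 5.407250

x=156.103692 y=5.407250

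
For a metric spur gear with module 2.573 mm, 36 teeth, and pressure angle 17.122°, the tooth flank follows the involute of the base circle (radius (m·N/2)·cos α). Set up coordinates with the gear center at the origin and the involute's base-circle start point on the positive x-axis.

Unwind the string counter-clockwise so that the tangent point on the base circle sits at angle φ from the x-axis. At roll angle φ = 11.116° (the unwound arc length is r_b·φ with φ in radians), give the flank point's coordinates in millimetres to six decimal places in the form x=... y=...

x=45.086546 y=0.107336

pitch radius r_p = m·N/2 = 2.573·36/2 = 46.314000
base radius r_b = r_p·cos α = 46.314000·cos 17.122° = 44.261365
roll angle φ = 11.116° = 0.19401080 rad
x = r_b·(cos φ + φ·sin φ) = 44.261365·(0.98123886 + 0.19401080·0.19279599) = 45.086546
y = r_b·(sin φ − φ·cos φ) = 44.261365·(0.19279599 − 0.19401080·0.98123886) = 0.107336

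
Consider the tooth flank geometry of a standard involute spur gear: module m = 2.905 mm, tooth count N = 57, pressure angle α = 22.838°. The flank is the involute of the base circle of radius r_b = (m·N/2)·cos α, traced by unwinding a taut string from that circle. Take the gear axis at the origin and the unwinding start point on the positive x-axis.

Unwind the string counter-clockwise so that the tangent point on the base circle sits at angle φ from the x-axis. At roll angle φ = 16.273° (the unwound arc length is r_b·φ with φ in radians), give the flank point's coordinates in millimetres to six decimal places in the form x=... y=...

x=79.317762 y=0.578020

pitch radius r_p = m·N/2 = 2.905·57/2 = 82.792500
base radius r_b = r_p·cos α = 82.792500·cos 22.838° = 76.302060
roll angle φ = 16.273° = 0.28401743 rad
x = r_b·(cos φ + φ·sin φ) = 76.302060·(0.95993745 + 0.28401743·0.28021438) = 79.317762
y = r_b·(sin φ − φ·cos φ) = 76.302060·(0.28021438 − 0.28401743·0.95993745) = 0.578020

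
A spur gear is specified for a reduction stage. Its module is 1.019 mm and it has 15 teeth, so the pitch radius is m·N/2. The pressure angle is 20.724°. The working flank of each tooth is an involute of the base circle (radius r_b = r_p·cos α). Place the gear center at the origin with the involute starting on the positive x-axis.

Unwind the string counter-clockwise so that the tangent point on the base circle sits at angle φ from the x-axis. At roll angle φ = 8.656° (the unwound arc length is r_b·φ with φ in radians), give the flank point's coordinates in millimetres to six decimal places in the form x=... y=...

x=7.229106 y=0.008197

pitch radius r_p = m·N/2 = 1.019·15/2 = 7.642500
base radius r_b = r_p·cos α = 7.642500·cos 20.724° = 7.147999
roll angle φ = 8.656° = 0.15107570 rad
x = r_b·(cos φ + φ·sin φ) = 7.147999·(0.98860976 + 0.15107570·0.15050167) = 7.229106
y = r_b·(sin φ − φ·cos φ) = 7.147999·(0.15050167 − 0.15107570·0.98860976) = 0.008197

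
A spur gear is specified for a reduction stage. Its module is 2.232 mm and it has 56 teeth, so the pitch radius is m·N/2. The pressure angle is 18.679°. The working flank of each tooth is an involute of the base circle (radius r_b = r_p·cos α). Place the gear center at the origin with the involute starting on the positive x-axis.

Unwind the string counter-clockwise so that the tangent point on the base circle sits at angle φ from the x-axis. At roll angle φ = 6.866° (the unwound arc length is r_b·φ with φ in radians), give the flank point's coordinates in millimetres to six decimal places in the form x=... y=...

x=59.627762 y=0.033912

pitch radius r_p = m·N/2 = 2.232·56/2 = 62.496000
base radius r_b = r_p·cos α = 62.496000·cos 18.679° = 59.204193
roll angle φ = 6.866° = 0.11983431 rad
x = r_b·(cos φ + φ·sin φ) = 59.204193·(0.99282846 + 0.11983431·0.11954770) = 59.627762
y = r_b·(sin φ − φ·cos φ) = 59.204193·(0.11954770 − 0.11983431·0.99282846) = 0.033912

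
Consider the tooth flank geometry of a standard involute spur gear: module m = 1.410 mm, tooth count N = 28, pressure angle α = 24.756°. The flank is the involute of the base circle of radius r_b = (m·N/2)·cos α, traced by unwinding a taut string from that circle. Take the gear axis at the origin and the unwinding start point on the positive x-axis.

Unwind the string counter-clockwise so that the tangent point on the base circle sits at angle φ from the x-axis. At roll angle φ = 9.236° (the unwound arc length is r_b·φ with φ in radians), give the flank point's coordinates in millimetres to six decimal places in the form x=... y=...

pitch radius r_p = m·N/2 = 1.410·28/2 = 19.740000
base radius r_b = r_p·cos α = 19.740000·cos 24.756° = 17.925881
roll angle φ = 9.236° = 0.16119861 rad
x = r_b·(cos φ + φ·sin φ) = 17.925881·(0.98703561 + 0.16119861·0.16050139) = 18.157272
y = r_b·(sin φ − φ·cos φ) = 17.925881·(0.16050139 − 0.16119861·0.98703561) = 0.024964

x=18.157272 y=0.024964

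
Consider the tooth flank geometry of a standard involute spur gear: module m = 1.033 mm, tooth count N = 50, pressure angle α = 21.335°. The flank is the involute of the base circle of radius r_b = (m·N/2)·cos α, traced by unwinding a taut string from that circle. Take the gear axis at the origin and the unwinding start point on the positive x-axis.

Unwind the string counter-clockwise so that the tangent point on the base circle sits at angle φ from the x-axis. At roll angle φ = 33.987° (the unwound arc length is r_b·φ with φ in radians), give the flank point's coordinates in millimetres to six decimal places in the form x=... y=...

pitch radius r_p = m·N/2 = 1.033·50/2 = 25.825000
base radius r_b = r_p·cos α = 25.825000·cos 21.335° = 24.055191
roll angle φ = 33.987° = 0.59318505 rad
x = r_b·(cos φ + φ·sin φ) = 24.055191·(0.82916443 + 0.59318505·0.55900479) = 27.922248
y = r_b·(sin φ − φ·cos φ) = 24.055191·(0.55900479 − 0.59318505·0.82916443) = 1.615471

x=27.922248 y=1.615471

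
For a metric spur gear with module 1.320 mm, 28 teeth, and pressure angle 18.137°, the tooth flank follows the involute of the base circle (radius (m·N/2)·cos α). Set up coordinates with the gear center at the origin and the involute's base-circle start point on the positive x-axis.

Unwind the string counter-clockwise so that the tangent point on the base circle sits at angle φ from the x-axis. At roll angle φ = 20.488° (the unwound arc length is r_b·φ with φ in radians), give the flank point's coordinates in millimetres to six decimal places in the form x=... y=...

x=18.648959 y=0.264250

pitch radius r_p = m·N/2 = 1.320·28/2 = 18.480000
base radius r_b = r_p·cos α = 18.480000·cos 18.137° = 17.561819
roll angle φ = 20.488° = 0.35758306 rad
x = r_b·(cos φ + φ·sin φ) = 17.561819·(0.93674552 + 0.35758306·0.35001120) = 18.648959
y = r_b·(sin φ − φ·cos φ) = 17.561819·(0.35001120 − 0.35758306·0.93674552) = 0.264250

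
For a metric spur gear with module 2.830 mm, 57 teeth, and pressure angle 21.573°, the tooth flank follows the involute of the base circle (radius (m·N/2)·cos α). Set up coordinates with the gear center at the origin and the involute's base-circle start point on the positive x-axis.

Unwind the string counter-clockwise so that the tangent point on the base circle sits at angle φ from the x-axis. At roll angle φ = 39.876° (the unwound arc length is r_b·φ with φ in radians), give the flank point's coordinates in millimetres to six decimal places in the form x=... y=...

x=91.029060 y=8.026991

pitch radius r_p = m·N/2 = 2.830·57/2 = 80.655000
base radius r_b = r_p·cos α = 80.655000·cos 21.573° = 75.005106
roll angle φ = 39.876° = 0.69596749 rad
x = r_b·(cos φ + φ·sin φ) = 75.005106·(0.76743377 + 0.69596749·0.64112823) = 91.029060
y = r_b·(sin φ − φ·cos φ) = 75.005106·(0.64112823 − 0.69596749·0.76743377) = 8.026991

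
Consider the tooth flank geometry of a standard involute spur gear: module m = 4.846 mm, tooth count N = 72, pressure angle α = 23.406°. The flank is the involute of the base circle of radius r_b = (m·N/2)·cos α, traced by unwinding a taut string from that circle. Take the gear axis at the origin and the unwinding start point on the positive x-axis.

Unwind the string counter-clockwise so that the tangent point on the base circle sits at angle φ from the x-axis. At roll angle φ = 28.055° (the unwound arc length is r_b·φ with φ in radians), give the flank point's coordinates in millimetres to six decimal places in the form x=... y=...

x=178.158154 y=6.116260

pitch radius r_p = m·N/2 = 4.846·72/2 = 174.456000
base radius r_b = r_p·cos α = 174.456000·cos 23.406° = 160.100545
roll angle φ = 28.055° = 0.48965212 rad
x = r_b·(cos φ + φ·sin φ) = 160.100545·(0.88249653 + 0.48965212·0.47031892) = 178.158154
y = r_b·(sin φ − φ·cos φ) = 160.100545·(0.47031892 − 0.48965212·0.88249653) = 6.116260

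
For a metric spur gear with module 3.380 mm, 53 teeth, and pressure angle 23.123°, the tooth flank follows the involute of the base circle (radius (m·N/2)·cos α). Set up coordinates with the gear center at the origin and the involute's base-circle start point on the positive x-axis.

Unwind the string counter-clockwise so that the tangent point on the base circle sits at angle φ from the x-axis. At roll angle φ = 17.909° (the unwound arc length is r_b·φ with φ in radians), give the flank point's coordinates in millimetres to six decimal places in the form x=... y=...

x=86.300554 y=0.830362

pitch radius r_p = m·N/2 = 3.380·53/2 = 89.570000
base radius r_b = r_p·cos α = 89.570000·cos 23.123° = 82.374298
roll angle φ = 17.909° = 0.31257102 rad
x = r_b·(cos φ + φ·sin φ) = 82.374298·(0.95154611 + 0.31257102·0.30750609) = 86.300554
y = r_b·(sin φ − φ·cos φ) = 82.374298·(0.30750609 − 0.31257102·0.95154611) = 0.830362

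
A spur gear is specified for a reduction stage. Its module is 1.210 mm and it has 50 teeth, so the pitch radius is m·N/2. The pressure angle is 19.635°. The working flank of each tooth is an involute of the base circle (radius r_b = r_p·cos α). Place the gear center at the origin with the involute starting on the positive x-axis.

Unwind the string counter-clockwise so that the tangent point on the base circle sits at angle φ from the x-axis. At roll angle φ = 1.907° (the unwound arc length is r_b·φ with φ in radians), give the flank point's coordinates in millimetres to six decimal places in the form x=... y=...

pitch radius r_p = m·N/2 = 1.210·50/2 = 30.250000
base radius r_b = r_p·cos α = 30.250000·cos 19.635° = 28.491034
roll angle φ = 1.907° = 0.03328343 rad
x = r_b·(cos φ + φ·sin φ) = 28.491034·(0.99944616 + 0.03328343·0.03327728) = 28.506811
y = r_b·(sin φ − φ·cos φ) = 28.491034·(0.03327728 − 0.03328343·0.99944616) = 0.000350

x=28.506811 y=0.000350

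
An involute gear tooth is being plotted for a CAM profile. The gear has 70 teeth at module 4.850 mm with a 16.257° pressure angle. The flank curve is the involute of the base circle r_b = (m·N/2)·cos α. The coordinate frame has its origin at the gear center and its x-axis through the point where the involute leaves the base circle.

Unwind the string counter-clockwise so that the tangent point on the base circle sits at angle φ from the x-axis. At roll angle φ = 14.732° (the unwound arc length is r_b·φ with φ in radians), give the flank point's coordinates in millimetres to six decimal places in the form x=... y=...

x=168.260818 y=0.917297

pitch radius r_p = m·N/2 = 4.850·70/2 = 169.750000
base radius r_b = r_p·cos α = 169.750000·cos 16.257° = 162.962658
roll angle φ = 14.732° = 0.25712191 rad
x = r_b·(cos φ + φ·sin φ) = 162.962658·(0.96712588 + 0.25712191·0.25429813) = 168.260818
y = r_b·(sin φ − φ·cos φ) = 162.962658·(0.25429813 − 0.25712191·0.96712588) = 0.917297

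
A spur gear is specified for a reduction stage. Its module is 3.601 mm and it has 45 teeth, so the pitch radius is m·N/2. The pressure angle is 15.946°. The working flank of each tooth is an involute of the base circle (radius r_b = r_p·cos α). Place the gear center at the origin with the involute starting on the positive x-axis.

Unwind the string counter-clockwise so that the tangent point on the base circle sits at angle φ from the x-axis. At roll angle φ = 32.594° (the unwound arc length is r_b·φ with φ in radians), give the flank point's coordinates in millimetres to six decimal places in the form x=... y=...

pitch radius r_p = m·N/2 = 3.601·45/2 = 81.022500
base radius r_b = r_p·cos α = 81.022500·cos 15.946° = 77.904839
roll angle φ = 32.594° = 0.56887262 rad
x = r_b·(cos φ + φ·sin φ) = 77.904839·(0.84250881 + 0.56887262·0.53868256) = 89.508810
y = r_b·(sin φ − φ·cos φ) = 77.904839·(0.53868256 − 0.56887262·0.84250881) = 4.627732

x=89.508810 y=4.627732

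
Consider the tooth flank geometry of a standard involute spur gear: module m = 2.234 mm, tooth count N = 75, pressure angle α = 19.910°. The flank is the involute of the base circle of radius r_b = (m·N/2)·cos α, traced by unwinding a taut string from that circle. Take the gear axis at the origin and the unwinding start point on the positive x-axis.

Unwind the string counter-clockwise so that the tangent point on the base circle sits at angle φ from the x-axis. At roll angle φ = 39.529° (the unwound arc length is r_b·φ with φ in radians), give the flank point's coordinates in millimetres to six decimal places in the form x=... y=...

pitch radius r_p = m·N/2 = 2.234·75/2 = 83.775000
base radius r_b = r_p·cos α = 83.775000·cos 19.910° = 78.767660
roll angle φ = 39.529° = 0.68991120 rad
x = r_b·(cos φ + φ·sin φ) = 78.767660·(0.77130254 + 0.68991120·0.63646869) = 95.341117
y = r_b·(sin φ − φ·cos φ) = 78.767660·(0.63646869 − 0.68991120·0.77130254) = 8.218494

x=95.341117 y=8.218494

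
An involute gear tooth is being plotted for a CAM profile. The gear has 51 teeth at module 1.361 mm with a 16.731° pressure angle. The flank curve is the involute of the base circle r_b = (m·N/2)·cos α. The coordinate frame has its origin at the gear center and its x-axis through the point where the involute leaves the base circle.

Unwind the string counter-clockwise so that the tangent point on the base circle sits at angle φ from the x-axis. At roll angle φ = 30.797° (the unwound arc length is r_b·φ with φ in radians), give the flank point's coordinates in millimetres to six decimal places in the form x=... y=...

pitch radius r_p = m·N/2 = 1.361·51/2 = 34.705500
base radius r_b = r_p·cos α = 34.705500·cos 16.731° = 33.236308
roll angle φ = 30.797° = 0.53750905 rad
x = r_b·(cos φ + φ·sin φ) = 33.236308·(0.85898671 + 0.53750905·0.51199789) = 37.696295
y = r_b·(sin φ − φ·cos φ) = 33.236308·(0.51199789 − 0.53750905·0.85898671) = 1.671280

x=37.696295 y=1.671280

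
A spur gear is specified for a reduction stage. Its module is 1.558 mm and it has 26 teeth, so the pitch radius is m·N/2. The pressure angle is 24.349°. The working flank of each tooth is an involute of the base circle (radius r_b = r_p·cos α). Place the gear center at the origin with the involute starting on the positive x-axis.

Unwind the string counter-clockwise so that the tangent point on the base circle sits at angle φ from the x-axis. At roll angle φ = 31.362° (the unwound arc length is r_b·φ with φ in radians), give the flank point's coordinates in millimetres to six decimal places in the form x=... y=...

x=21.013096 y=0.978830

pitch radius r_p = m·N/2 = 1.558·26/2 = 20.254000
base radius r_b = r_p·cos α = 20.254000·cos 24.349° = 18.452427
roll angle φ = 31.362° = 0.54737016 rad
x = r_b·(cos φ + φ·sin φ) = 18.452427·(0.85389616 + 0.54737016·0.52044342) = 21.013096
y = r_b·(sin φ − φ·cos φ) = 18.452427·(0.52044342 − 0.54737016·0.85389616) = 0.978830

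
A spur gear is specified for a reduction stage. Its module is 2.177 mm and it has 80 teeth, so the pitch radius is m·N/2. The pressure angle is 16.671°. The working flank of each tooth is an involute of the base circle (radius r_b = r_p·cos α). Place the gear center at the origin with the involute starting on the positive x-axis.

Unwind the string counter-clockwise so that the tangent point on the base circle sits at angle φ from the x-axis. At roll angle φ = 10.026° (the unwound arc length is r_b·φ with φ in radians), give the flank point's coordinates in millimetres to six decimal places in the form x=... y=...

x=84.687250 y=0.148536

pitch radius r_p = m·N/2 = 2.177·80/2 = 87.080000
base radius r_b = r_p·cos α = 87.080000·cos 16.671° = 83.419838
roll angle φ = 10.026° = 0.17498671 rad
x = r_b·(cos φ + φ·sin φ) = 83.419838·(0.98472885 + 0.17498671·0.17409505) = 84.687250
y = r_b·(sin φ − φ·cos φ) = 83.419838·(0.17409505 − 0.17498671·0.98472885) = 0.148536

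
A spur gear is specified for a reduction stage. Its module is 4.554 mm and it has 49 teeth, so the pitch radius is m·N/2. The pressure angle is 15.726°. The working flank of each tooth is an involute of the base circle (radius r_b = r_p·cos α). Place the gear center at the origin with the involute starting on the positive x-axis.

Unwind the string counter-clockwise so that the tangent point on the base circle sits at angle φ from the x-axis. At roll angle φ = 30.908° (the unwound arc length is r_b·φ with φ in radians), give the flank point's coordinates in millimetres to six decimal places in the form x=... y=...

x=121.904461 y=5.457873

pitch radius r_p = m·N/2 = 4.554·49/2 = 111.573000
base radius r_b = r_p·cos α = 111.573000·cos 15.726° = 107.396695
roll angle φ = 30.908° = 0.53944637 rad
x = r_b·(cos φ + φ·sin φ) = 107.396695·(0.85799319 + 0.53944637·0.51366106) = 121.904461
y = r_b·(sin φ − φ·cos φ) = 107.396695·(0.51366106 − 0.53944637·0.85799319) = 5.457873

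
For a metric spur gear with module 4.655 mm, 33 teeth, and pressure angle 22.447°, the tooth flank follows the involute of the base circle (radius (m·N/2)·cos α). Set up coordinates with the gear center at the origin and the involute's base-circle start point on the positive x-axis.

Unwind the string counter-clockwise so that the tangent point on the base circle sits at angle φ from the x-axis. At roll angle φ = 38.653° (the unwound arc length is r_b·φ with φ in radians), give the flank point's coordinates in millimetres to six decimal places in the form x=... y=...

pitch radius r_p = m·N/2 = 4.655·33/2 = 76.807500
base radius r_b = r_p·cos α = 76.807500·cos 22.447° = 70.988036
roll angle φ = 38.653° = 0.67462212 rad
x = r_b·(cos φ + φ·sin φ) = 70.988036·(0.78094303 + 0.67462212·0.62460226) = 85.349876
y = r_b·(sin φ − φ·cos φ) = 70.988036·(0.62460226 − 0.67462212·0.78094303) = 6.939848

x=85.349876 y=6.939848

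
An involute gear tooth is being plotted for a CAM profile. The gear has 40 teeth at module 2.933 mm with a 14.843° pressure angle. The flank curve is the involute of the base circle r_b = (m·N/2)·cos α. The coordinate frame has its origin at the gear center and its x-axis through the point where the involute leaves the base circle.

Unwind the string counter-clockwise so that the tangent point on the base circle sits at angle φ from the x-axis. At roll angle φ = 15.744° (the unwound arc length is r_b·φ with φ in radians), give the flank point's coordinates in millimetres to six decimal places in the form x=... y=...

x=58.803068 y=0.389203

pitch radius r_p = m·N/2 = 2.933·40/2 = 58.660000
base radius r_b = r_p·cos α = 58.660000·cos 14.843° = 56.702598
roll angle φ = 15.744° = 0.27478464 rad
x = r_b·(cos φ + φ·sin φ) = 56.702598·(0.96248366 + 0.27478464·0.27133966) = 58.803068
y = r_b·(sin φ − φ·cos φ) = 56.702598·(0.27133966 − 0.27478464·0.96248366) = 0.389203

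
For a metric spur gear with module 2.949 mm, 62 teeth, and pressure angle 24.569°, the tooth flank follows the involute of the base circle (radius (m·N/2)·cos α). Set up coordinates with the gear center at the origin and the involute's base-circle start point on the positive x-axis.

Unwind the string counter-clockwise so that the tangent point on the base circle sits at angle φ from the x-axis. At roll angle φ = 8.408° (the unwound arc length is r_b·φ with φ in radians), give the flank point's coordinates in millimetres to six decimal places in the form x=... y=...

x=84.032442 y=0.087392

pitch radius r_p = m·N/2 = 2.949·62/2 = 91.419000
base radius r_b = r_p·cos α = 91.419000·cos 24.569° = 83.142034
roll angle φ = 8.408° = 0.14674728 rad
x = r_b·(cos φ + φ·sin φ) = 83.142034·(0.98925193 + 0.14674728·0.14622116) = 84.032442
y = r_b·(sin φ − φ·cos φ) = 83.142034·(0.14622116 − 0.14674728·0.98925193) = 0.087392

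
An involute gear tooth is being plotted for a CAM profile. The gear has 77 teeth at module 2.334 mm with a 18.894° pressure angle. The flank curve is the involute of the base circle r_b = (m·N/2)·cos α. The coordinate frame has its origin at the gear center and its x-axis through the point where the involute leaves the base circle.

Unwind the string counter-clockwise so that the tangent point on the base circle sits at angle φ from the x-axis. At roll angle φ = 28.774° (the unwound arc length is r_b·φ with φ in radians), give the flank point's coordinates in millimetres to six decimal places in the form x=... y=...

x=95.071709 y=3.499662

pitch radius r_p = m·N/2 = 2.334·77/2 = 89.859000
base radius r_b = r_p·cos α = 89.859000·cos 18.894° = 85.017332
roll angle φ = 28.774° = 0.50220104 rad
x = r_b·(cos φ + φ·sin φ) = 85.017332·(0.87652520 + 0.50220104·0.48135597) = 95.071709
y = r_b·(sin φ − φ·cos φ) = 85.017332·(0.48135597 − 0.50220104·0.87652520) = 3.499662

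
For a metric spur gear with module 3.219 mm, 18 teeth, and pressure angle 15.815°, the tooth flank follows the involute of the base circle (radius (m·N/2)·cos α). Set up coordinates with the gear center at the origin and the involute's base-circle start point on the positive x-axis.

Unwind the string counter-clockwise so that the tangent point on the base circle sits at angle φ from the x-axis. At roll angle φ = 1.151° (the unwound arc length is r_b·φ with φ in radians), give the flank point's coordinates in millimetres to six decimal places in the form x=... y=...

x=27.879975 y=0.000075

pitch radius r_p = m·N/2 = 3.219·18/2 = 28.971000
base radius r_b = r_p·cos α = 28.971000·cos 15.815° = 27.874351
roll angle φ = 1.151° = 0.02008874 rad
x = r_b·(cos φ + φ·sin φ) = 27.874351·(0.99979823 + 0.02008874·0.02008739) = 27.879975
y = r_b·(sin φ − φ·cos φ) = 27.874351·(0.02008739 − 0.02008874·0.99979823) = 0.000075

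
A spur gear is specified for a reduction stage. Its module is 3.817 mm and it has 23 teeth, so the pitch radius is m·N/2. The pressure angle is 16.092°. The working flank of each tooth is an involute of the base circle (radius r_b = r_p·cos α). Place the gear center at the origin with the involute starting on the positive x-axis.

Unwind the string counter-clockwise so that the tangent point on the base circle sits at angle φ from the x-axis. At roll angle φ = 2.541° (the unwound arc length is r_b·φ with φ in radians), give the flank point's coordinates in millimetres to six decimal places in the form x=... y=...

x=42.217036 y=0.001226

pitch radius r_p = m·N/2 = 3.817·23/2 = 43.895500
base radius r_b = r_p·cos α = 43.895500·cos 16.092° = 42.175581
roll angle φ = 2.541° = 0.04434882 rad
x = r_b·(cos φ + φ·sin φ) = 42.175581·(0.99901675 + 0.04434882·0.04433428) = 42.217036
y = r_b·(sin φ − φ·cos φ) = 42.175581·(0.04433428 − 0.04434882·0.99901675) = 0.001226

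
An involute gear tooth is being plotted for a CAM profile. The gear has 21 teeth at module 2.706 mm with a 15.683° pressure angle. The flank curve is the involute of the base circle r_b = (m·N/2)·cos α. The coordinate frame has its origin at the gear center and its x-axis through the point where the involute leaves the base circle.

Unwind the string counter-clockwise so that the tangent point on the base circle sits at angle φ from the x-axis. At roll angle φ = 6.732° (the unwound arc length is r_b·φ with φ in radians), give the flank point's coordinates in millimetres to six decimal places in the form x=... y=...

pitch radius r_p = m·N/2 = 2.706·21/2 = 28.413000
base radius r_b = r_p·cos α = 28.413000·cos 15.683° = 27.355241
roll angle φ = 6.732° = 0.11749557 rad
x = r_b·(cos φ + φ·sin φ) = 27.355241·(0.99310533 + 0.11749557·0.11722541) = 27.543412
y = r_b·(sin φ − φ·cos φ) = 27.355241·(0.11722541 − 0.11749557·0.99310533) = 0.014770

x=27.543412 y=0.014770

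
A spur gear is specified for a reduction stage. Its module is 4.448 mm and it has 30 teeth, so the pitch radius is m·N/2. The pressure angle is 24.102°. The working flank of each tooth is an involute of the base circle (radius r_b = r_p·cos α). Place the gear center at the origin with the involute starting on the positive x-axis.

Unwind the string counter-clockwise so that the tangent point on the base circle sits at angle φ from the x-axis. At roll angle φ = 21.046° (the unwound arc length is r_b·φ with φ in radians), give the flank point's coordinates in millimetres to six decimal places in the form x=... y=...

x=64.874494 y=0.992635

pitch radius r_p = m·N/2 = 4.448·30/2 = 66.720000
base radius r_b = r_p·cos α = 66.720000·cos 24.102° = 60.903345
roll angle φ = 21.046° = 0.36732199 rad
x = r_b·(cos φ + φ·sin φ) = 60.903345·(0.93329241 + 0.36732199·0.35911736) = 64.874494
y = r_b·(sin φ − φ·cos φ) = 60.903345·(0.35911736 − 0.36732199·0.93329241) = 0.992635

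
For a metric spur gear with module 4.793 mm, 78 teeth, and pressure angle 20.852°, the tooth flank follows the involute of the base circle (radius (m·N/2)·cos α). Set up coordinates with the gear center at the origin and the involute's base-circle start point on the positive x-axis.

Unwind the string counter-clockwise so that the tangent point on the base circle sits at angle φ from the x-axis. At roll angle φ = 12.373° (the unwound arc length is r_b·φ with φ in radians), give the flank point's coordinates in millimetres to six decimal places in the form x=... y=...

x=178.709602 y=0.583663

pitch radius r_p = m·N/2 = 4.793·78/2 = 186.927000
base radius r_b = r_p·cos α = 186.927000·cos 20.852° = 174.683844
roll angle φ = 12.373° = 0.21594959 rad
x = r_b·(cos φ + φ·sin φ) = 174.683844·(0.97677336 + 0.21594959·0.21427506) = 178.709602
y = r_b·(sin φ − φ·cos φ) = 174.683844·(0.21427506 − 0.21594959·0.97677336) = 0.583663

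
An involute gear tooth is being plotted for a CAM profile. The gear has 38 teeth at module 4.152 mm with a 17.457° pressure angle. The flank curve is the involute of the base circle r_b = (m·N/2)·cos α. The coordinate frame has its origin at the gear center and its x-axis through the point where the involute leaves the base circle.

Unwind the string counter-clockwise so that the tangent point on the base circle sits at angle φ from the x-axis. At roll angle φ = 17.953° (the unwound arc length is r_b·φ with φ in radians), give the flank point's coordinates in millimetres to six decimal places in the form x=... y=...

x=78.858718 y=0.764161

pitch radius r_p = m·N/2 = 4.152·38/2 = 78.888000
base radius r_b = r_p·cos α = 78.888000·cos 17.457° = 75.254605
roll angle φ = 17.953° = 0.31333896 rad
x = r_b·(cos φ + φ·sin φ) = 75.254605·(0.95130968 + 0.31333896·0.30823673) = 78.858718
y = r_b·(sin φ − φ·cos φ) = 75.254605·(0.30823673 − 0.31333896·0.95130968) = 0.764161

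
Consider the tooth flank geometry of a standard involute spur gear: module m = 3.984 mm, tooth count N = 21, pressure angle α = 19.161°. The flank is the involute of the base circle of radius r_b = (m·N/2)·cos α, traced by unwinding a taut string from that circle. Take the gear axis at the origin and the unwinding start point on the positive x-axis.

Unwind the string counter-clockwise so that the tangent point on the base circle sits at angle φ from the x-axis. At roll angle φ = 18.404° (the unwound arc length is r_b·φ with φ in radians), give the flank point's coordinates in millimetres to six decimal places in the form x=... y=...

pitch radius r_p = m·N/2 = 3.984·21/2 = 41.832000
base radius r_b = r_p·cos α = 41.832000·cos 19.161° = 39.514507
roll angle φ = 18.404° = 0.32121040 rad
x = r_b·(cos φ + φ·sin φ) = 39.514507·(0.94885397 + 0.32121040·0.31571528) = 41.500704
y = r_b·(sin φ − φ·cos φ) = 39.514507·(0.31571528 − 0.32121040·0.94885397) = 0.432033

x=41.500704 y=0.432033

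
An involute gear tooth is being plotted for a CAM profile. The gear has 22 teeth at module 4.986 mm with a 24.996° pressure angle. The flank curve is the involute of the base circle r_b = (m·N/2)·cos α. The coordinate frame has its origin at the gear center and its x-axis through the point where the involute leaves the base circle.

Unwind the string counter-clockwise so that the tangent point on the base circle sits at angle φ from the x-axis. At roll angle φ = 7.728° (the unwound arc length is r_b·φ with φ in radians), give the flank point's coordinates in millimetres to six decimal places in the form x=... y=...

x=50.159082 y=0.040584

pitch radius r_p = m·N/2 = 4.986·22/2 = 54.846000
base radius r_b = r_p·cos α = 54.846000·cos 24.996° = 49.708975
roll angle φ = 7.728° = 0.13487904 rad
x = r_b·(cos φ + φ·sin φ) = 49.708975·(0.99091760 + 0.13487904·0.13447046) = 50.159082
y = r_b·(sin φ − φ·cos φ) = 49.708975·(0.13447046 − 0.13487904·0.99091760) = 0.040584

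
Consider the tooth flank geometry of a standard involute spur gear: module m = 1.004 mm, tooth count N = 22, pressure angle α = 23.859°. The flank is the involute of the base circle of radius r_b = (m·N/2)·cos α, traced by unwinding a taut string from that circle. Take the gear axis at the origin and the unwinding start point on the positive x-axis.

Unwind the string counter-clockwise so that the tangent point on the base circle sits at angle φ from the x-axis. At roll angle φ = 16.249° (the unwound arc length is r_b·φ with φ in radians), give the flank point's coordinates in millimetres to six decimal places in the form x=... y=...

x=10.498260 y=0.076177

pitch radius r_p = m·N/2 = 1.004·22/2 = 11.044000
base radius r_b = r_p·cos α = 11.044000·cos 23.859° = 10.100220
roll angle φ = 16.249° = 0.28359855 rad
x = r_b·(cos φ + φ·sin φ) = 10.100220·(0.96005474 + 0.28359855·0.27981226) = 10.498260
y = r_b·(sin φ − φ·cos φ) = 10.100220·(0.27981226 − 0.28359855·0.96005474) = 0.076177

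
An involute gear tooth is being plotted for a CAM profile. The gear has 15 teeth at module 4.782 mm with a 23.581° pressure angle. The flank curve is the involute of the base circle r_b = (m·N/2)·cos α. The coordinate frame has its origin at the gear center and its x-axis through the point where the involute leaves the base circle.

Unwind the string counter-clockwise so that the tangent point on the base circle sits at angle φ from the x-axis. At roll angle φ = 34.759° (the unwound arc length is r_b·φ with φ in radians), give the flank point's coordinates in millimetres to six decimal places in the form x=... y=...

x=38.373530 y=2.357465

pitch radius r_p = m·N/2 = 4.782·15/2 = 35.865000
base radius r_b = r_p·cos α = 35.865000·cos 23.581° = 32.870109
roll angle φ = 34.759° = 0.60665899 rad
x = r_b·(cos φ + φ·sin φ) = 32.870109·(0.82155739 + 0.60665899·0.57012582) = 38.373530
y = r_b·(sin φ − φ·cos φ) = 32.870109·(0.57012582 − 0.60665899·0.82155739) = 2.357465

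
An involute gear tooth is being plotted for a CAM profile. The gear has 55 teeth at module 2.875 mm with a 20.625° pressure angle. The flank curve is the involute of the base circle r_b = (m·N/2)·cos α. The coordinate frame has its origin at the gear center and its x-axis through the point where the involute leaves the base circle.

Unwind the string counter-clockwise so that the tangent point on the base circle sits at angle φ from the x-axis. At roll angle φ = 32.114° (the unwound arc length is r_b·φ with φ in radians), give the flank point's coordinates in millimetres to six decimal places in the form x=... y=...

pitch radius r_p = m·N/2 = 2.875·55/2 = 79.062500
base radius r_b = r_p·cos α = 79.062500·cos 20.625° = 73.995062
roll angle φ = 32.114° = 0.56049504 rad
x = r_b·(cos φ + φ·sin φ) = 73.995062·(0.84699205 + 0.56049504·0.53160555) = 84.720967
y = r_b·(sin φ − φ·cos φ) = 73.995062·(0.53160555 − 0.56049504·0.84699205) = 4.208152

x=84.720967 y=4.208152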